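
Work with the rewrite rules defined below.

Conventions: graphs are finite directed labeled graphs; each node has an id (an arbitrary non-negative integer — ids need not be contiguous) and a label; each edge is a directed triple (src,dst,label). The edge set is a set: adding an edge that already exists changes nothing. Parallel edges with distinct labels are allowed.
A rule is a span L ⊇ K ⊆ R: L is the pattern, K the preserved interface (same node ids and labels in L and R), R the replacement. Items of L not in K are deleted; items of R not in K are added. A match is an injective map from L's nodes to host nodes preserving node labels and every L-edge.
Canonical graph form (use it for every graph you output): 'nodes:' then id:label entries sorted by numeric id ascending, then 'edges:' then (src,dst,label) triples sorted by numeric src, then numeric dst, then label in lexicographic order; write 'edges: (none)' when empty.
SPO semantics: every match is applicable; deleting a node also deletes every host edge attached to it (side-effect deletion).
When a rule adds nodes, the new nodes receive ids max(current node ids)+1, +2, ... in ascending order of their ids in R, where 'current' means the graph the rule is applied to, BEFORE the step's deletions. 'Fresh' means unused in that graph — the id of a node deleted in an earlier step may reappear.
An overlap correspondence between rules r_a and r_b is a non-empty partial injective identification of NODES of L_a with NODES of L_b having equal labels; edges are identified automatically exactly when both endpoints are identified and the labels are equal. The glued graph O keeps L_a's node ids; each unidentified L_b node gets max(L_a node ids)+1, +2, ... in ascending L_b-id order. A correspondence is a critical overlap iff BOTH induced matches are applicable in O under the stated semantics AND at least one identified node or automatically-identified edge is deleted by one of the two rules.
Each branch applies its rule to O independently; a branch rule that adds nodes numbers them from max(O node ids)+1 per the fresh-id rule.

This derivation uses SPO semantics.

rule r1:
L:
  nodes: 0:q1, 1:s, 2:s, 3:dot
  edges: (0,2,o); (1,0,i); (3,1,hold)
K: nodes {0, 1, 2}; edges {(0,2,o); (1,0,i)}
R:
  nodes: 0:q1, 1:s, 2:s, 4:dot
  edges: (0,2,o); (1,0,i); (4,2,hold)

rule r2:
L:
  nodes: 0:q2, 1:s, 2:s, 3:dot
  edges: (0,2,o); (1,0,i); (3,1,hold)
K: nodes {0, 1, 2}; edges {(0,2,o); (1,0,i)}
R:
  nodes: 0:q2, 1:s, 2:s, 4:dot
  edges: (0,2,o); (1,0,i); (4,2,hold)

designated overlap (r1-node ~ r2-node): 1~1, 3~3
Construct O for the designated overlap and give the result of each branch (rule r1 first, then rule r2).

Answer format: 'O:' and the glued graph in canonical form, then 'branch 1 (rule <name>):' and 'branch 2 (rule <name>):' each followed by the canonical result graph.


O:
nodes: 0:q1, 1:s, 2:s, 3:dot, 4:q2, 5:s
edges: (0,2,o); (1,0,i); (1,4,i); (3,1,hold); (4,5,o)
branch 1 (rule r1):
nodes: 0:q1, 1:s, 2:s, 4:q2, 5:s, 6:dot
edges: (0,2,o); (1,0,i); (1,4,i); (4,5,o); (6,2,hold)
branch 2 (rule r2):
nodes: 0:q1, 1:s, 2:s, 4:q2, 5:s, 6:dot
edges: (0,2,o); (1,0,i); (1,4,i); (4,5,o); (6,5,hold)


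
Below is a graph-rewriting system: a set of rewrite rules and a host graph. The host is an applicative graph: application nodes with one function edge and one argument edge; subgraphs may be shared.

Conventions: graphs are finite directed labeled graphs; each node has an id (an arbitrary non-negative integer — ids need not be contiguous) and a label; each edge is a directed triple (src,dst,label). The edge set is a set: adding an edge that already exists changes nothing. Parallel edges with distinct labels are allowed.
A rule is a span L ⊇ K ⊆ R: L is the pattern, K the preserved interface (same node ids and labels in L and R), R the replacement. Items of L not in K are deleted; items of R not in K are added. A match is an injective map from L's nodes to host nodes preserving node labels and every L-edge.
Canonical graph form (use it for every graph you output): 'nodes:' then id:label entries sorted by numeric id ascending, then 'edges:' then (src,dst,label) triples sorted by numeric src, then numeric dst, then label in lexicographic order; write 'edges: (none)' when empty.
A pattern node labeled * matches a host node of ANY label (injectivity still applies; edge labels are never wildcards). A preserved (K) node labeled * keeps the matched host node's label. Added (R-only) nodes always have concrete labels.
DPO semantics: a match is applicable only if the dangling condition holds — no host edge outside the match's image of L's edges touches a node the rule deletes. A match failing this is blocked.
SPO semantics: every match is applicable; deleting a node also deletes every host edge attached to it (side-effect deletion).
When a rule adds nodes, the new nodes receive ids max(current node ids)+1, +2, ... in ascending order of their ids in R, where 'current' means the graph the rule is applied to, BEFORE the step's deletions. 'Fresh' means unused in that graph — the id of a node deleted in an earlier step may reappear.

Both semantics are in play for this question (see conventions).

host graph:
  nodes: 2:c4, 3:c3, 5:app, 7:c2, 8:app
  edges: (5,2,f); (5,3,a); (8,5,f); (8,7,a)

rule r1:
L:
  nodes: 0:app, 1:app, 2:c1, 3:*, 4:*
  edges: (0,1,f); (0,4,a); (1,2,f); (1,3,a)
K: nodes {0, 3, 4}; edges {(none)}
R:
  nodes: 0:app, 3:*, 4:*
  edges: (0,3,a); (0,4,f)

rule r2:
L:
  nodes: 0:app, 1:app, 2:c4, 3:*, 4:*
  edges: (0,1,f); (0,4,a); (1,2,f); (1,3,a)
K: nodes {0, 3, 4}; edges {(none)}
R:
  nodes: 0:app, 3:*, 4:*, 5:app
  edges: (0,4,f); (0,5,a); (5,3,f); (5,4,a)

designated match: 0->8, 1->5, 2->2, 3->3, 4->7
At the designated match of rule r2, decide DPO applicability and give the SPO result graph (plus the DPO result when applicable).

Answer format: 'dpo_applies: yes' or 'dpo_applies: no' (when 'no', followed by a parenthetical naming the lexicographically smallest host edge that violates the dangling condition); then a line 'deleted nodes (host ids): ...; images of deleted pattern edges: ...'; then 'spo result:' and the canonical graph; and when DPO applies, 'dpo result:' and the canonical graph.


dpo_applies: yes
deleted nodes (host ids): 2, 5; images of deleted pattern edges: (5,2,f); (5,3,a); (8,5,f); (8,7,a)
spo result:
nodes: 3:c3, 7:c2, 8:app, 9:app
edges: (8,7,f); (8,9,a); (9,3,f); (9,7,a)
dpo result:
nodes: 3:c3, 7:c2, 8:app, 9:app
edges: (8,7,f); (8,9,a); (9,3,f); (9,7,a)


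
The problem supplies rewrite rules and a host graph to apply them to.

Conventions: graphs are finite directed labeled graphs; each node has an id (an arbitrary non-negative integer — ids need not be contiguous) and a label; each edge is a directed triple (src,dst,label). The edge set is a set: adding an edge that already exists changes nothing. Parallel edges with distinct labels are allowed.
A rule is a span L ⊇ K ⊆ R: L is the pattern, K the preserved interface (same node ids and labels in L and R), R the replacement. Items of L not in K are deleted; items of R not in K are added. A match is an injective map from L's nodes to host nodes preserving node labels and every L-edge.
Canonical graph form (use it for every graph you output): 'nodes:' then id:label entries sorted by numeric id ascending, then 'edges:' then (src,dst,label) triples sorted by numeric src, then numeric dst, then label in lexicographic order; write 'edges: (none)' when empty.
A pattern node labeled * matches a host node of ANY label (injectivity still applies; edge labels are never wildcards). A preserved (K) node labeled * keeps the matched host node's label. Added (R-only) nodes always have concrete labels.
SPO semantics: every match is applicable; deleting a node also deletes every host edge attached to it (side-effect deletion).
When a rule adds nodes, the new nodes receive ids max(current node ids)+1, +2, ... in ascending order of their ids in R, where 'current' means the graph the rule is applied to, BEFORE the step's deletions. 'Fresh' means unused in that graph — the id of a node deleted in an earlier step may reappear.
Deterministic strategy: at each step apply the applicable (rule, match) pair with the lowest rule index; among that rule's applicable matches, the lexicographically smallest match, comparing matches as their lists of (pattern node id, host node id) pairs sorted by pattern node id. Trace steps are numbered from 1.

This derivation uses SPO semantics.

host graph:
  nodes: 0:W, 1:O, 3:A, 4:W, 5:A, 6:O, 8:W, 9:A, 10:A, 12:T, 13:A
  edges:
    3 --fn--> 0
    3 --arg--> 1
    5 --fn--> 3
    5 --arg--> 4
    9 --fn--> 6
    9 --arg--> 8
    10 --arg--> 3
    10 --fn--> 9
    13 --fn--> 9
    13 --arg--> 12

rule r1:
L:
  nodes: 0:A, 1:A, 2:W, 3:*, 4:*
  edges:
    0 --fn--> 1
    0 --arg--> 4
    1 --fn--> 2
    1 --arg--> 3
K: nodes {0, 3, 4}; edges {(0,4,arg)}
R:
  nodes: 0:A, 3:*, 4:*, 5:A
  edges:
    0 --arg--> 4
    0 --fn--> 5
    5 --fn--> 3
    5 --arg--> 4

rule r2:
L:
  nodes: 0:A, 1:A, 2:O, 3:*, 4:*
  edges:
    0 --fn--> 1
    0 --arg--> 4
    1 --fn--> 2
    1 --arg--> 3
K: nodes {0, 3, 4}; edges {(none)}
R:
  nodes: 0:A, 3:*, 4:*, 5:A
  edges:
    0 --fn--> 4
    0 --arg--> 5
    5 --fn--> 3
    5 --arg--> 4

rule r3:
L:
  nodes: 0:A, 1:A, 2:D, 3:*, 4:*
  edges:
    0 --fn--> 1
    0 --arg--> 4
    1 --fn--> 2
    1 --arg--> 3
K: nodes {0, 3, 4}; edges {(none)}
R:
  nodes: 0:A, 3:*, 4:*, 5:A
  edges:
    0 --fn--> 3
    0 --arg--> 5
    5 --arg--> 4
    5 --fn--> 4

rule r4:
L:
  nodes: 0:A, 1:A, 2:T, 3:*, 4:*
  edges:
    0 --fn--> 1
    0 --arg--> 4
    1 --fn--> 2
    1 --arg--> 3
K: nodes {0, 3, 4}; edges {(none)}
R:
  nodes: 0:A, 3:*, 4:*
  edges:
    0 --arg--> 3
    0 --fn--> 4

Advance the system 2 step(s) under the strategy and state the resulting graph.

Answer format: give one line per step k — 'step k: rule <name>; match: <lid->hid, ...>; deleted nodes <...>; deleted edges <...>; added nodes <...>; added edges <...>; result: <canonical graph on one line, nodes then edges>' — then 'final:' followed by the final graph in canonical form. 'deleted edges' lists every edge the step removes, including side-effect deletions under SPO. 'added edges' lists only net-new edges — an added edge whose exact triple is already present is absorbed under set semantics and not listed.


step 1: rule r1; match: 0->5, 1->3, 2->0, 3->1, 4->4; deleted nodes 0, 3; deleted edges (3,0,fn); (3,1,arg); (5,3,fn); (10,3,arg); added nodes 14; added edges (5,14,fn); (14,1,fn); (14,4,arg); result: nodes: 1:O, 4:W, 5:A, 6:O, 8:W, 9:A, 10:A, 12:T, 13:A, 14:A edges: (5,4,arg); (5,14,fn); (9,6,fn); (9,8,arg); (10,9,fn); (13,9,fn); (13,12,arg); (14,1,fn); (14,4,arg)
step 2: rule r2; match: 0->13, 1->9, 2->6, 3->8, 4->12; deleted nodes 6, 9; deleted edges (9,6,fn); (9,8,arg); (10,9,fn); (13,9,fn); (13,12,arg); added nodes 15; added edges (13,12,fn); (13,15,arg); (15,8,fn); (15,12,arg); result: nodes: 1:O, 4:W, 5:A, 8:W, 10:A, 12:T, 13:A, 14:A, 15:A edges: (5,4,arg); (5,14,fn); (13,12,fn); (13,15,arg); (14,1,fn); (14,4,arg); (15,8,fn); (15,12,arg)
final:
nodes: 1:O, 4:W, 5:A, 8:W, 10:A, 12:T, 13:A, 14:A, 15:A
edges: (5,4,arg); (5,14,fn); (13,12,fn); (13,15,arg); (14,1,fn); (14,4,arg); (15,8,fn); (15,12,arg)


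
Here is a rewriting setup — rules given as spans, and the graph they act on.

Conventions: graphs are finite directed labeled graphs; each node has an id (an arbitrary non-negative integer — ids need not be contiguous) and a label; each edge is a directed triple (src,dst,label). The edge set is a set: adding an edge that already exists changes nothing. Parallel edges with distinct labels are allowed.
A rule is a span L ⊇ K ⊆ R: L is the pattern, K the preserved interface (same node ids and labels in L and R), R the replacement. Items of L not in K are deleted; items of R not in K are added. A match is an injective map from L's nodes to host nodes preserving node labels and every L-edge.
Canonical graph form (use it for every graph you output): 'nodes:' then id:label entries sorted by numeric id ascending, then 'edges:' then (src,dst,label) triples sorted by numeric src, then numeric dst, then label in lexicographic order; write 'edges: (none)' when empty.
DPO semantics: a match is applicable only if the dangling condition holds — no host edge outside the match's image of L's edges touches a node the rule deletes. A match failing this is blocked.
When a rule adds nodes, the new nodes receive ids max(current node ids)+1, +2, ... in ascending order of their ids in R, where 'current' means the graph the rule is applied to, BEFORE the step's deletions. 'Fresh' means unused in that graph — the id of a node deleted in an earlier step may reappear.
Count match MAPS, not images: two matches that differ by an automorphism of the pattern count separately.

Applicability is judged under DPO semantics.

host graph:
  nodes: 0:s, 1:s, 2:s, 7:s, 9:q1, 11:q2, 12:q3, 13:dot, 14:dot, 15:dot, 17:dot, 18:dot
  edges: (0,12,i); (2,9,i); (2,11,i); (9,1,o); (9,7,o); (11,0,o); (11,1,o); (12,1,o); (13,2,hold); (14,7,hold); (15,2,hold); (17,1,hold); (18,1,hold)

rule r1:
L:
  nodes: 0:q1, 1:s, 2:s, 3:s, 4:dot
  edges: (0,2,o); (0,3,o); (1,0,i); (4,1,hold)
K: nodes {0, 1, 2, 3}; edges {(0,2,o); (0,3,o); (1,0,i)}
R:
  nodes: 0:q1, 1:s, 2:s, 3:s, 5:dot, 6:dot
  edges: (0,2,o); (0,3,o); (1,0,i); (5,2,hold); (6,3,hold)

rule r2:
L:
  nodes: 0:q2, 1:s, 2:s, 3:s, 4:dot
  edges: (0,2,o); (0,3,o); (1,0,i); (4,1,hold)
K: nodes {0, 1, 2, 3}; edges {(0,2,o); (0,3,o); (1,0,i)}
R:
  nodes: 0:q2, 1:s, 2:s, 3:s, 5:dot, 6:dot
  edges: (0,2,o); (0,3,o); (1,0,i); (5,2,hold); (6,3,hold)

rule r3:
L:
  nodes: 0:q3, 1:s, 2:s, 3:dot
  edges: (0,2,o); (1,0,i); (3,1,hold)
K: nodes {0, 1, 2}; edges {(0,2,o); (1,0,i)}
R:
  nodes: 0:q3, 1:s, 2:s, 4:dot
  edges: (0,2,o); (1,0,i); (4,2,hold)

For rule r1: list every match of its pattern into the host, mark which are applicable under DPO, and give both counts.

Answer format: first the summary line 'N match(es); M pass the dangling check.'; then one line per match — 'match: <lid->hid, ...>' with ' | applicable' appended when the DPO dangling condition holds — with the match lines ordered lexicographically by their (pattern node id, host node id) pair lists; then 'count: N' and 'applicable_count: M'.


4 match(es); 4 pass the dangling check.
match: 0->9, 1->2, 2->1, 3->7, 4->13 | applicable
match: 0->9, 1->2, 2->1, 3->7, 4->15 | applicable
match: 0->9, 1->2, 2->7, 3->1, 4->13 | applicable
match: 0->9, 1->2, 2->7, 3->1, 4->15 | applicable
count: 4
applicable_count: 4


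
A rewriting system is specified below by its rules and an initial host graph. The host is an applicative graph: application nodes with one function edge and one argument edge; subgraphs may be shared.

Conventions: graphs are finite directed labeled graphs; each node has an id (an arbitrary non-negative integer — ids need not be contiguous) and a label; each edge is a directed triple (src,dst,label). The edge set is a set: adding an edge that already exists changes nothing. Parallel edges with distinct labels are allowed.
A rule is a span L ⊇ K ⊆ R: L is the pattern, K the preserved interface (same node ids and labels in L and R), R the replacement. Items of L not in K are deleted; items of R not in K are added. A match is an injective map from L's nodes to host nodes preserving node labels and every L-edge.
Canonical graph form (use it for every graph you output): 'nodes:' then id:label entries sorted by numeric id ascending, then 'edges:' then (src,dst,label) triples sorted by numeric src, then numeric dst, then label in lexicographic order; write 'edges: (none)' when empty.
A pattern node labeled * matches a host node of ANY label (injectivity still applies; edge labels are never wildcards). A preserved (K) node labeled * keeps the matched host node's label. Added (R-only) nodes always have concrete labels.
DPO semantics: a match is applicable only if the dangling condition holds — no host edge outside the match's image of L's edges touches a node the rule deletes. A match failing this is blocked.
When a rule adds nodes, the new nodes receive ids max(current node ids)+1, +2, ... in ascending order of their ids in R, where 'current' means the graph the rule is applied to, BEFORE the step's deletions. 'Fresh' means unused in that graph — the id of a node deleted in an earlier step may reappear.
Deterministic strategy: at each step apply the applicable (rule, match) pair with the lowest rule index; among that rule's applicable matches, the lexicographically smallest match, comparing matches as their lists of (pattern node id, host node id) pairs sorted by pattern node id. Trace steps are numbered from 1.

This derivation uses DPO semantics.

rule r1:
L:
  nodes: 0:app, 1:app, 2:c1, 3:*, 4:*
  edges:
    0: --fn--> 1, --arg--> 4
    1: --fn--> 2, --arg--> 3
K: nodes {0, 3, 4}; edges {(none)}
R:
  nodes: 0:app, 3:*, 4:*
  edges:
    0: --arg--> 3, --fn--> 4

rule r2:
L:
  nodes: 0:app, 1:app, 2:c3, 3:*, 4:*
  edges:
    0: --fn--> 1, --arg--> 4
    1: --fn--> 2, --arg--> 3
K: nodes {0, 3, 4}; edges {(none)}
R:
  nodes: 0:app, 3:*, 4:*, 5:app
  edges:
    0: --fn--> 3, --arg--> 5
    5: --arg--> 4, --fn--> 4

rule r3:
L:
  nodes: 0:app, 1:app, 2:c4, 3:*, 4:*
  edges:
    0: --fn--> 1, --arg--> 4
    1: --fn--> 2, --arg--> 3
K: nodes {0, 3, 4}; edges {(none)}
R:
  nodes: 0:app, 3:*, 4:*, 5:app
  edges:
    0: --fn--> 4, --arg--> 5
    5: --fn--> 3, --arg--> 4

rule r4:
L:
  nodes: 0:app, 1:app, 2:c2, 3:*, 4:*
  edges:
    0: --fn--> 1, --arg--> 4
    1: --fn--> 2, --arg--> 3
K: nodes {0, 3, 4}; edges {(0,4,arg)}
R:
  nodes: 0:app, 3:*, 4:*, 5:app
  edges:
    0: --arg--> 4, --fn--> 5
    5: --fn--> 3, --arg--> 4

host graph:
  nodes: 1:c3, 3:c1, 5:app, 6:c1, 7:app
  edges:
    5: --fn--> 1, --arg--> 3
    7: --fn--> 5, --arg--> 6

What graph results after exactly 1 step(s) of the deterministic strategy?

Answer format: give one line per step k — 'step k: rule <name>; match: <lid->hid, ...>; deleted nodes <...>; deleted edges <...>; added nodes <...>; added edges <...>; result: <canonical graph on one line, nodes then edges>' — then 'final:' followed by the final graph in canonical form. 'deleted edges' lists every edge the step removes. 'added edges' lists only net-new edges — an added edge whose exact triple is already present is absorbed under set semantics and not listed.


step 1: rule r2; match: 0->7, 1->5, 2->1, 3->3, 4->6; deleted nodes 1, 5; deleted edges (5,1,fn); (5,3,arg); (7,5,fn); (7,6,arg); added nodes 8; added edges (7,3,fn); (7,8,arg); (8,6,arg); (8,6,fn); result: nodes: 3:c1, 6:c1, 7:app, 8:app edges: (7,3,fn); (7,8,arg); (8,6,arg); (8,6,fn)
final:
nodes: 3:c1, 6:c1, 7:app, 8:app
edges: (7,3,fn); (7,8,arg); (8,6,arg); (8,6,fn)


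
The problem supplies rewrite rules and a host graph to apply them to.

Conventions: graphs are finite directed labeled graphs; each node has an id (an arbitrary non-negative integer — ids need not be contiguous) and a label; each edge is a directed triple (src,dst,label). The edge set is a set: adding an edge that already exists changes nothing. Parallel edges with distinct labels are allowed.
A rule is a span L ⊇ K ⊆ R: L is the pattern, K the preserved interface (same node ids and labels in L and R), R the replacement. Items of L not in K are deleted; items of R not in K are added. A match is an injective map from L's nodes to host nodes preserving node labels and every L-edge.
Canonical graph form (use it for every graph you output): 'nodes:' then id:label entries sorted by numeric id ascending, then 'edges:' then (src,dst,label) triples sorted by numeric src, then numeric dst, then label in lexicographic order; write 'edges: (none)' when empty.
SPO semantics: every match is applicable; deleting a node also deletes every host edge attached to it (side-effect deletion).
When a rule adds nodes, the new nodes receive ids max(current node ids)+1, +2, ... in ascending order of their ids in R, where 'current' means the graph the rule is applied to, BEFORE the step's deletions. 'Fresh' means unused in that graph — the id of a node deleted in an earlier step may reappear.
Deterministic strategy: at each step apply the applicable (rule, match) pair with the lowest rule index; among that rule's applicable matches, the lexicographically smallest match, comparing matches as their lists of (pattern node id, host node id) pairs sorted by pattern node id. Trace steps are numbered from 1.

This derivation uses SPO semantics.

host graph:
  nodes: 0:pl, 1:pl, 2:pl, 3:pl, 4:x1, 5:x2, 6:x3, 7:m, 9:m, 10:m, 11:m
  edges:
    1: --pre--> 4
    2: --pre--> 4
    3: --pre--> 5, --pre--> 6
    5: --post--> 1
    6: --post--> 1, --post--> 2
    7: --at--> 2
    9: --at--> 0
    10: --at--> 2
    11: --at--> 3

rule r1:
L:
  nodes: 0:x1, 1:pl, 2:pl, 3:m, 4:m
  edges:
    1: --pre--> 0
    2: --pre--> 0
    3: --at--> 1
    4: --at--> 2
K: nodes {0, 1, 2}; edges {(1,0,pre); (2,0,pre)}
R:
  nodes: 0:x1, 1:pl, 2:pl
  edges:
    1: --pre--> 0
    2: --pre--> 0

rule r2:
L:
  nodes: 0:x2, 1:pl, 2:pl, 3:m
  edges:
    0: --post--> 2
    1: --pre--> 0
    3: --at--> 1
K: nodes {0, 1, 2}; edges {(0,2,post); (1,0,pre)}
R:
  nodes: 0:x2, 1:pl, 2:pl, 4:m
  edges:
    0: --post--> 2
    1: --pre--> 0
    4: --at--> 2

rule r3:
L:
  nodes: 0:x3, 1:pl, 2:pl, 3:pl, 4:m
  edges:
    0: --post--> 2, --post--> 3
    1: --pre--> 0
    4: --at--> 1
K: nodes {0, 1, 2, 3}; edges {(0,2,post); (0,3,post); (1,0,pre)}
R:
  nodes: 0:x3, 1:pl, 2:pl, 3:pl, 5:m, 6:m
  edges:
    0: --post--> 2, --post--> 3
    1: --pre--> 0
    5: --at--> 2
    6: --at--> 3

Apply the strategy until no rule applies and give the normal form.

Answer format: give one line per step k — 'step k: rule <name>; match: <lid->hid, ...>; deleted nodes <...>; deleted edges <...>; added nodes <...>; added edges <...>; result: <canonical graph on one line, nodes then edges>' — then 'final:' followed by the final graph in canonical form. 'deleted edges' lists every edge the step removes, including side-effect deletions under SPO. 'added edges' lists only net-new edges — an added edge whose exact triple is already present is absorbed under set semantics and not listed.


step 1: rule r2; match: 0->5, 1->3, 2->1, 3->11; deleted nodes 11; deleted edges (11,3,at); added nodes 12; added edges (12,1,at); result: nodes: 0:pl, 1:pl, 2:pl, 3:pl, 4:x1, 5:x2, 6:x3, 7:m, 9:m, 10:m, 12:m edges: (1,4,pre); (2,4,pre); (3,5,pre); (3,6,pre); (5,1,post); (6,1,post); (6,2,post); (7,2,at); (9,0,at); (10,2,at); (12,1,at)
step 2: rule r1; match: 0->4, 1->1, 2->2, 3->12, 4->7; deleted nodes 7, 12; deleted edges (7,2,at); (12,1,at); added nodes (none); added edges (none); result: nodes: 0:pl, 1:pl, 2:pl, 3:pl, 4:x1, 5:x2, 6:x3, 9:m, 10:m edges: (1,4,pre); (2,4,pre); (3,5,pre); (3,6,pre); (5,1,post); (6,1,post); (6,2,post); (9,0,at); (10,2,at)
final:
nodes: 0:pl, 1:pl, 2:pl, 3:pl, 4:x1, 5:x2, 6:x3, 9:m, 10:m
edges: (1,4,pre); (2,4,pre); (3,5,pre); (3,6,pre); (5,1,post); (6,1,post); (6,2,post); (9,0,at); (10,2,at)


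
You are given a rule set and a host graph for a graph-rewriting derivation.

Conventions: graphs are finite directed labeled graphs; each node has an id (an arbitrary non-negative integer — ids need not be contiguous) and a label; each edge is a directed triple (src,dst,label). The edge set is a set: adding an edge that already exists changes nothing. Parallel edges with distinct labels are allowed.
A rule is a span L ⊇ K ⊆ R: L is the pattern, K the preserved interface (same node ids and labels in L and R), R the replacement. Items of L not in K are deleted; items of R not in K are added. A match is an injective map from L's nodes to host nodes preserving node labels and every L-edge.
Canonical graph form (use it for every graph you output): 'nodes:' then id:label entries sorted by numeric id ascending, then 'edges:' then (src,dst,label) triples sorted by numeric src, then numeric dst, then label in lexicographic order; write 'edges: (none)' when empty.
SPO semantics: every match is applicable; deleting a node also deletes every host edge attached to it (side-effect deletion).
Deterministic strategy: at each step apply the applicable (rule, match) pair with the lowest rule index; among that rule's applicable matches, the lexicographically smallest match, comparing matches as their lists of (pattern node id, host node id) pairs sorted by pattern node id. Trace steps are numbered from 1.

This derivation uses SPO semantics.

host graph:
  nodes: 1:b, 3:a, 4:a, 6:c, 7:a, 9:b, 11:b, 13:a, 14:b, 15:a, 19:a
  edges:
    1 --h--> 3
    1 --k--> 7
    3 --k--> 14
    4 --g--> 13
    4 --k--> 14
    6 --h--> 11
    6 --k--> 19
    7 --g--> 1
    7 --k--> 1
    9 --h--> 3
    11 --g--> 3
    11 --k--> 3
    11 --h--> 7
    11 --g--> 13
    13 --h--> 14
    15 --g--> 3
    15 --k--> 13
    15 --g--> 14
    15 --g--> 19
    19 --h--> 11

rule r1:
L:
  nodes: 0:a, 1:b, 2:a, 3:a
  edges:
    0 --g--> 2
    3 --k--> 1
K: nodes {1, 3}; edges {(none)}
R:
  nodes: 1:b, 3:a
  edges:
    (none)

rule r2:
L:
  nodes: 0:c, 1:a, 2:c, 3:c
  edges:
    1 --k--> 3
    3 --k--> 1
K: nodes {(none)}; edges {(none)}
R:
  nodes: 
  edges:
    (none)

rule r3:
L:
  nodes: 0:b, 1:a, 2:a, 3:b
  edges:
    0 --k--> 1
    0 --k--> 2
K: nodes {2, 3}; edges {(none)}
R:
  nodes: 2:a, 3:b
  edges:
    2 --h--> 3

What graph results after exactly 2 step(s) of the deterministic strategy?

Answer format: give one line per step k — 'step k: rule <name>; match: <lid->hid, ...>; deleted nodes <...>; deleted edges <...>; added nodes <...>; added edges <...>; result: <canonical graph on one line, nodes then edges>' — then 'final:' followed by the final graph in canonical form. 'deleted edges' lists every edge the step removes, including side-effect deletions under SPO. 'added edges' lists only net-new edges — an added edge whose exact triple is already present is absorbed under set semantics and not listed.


step 1: rule r1; match: 0->4, 1->1, 2->13, 3->7; deleted nodes 4, 13; deleted edges (4,13,g); (4,14,k); (7,1,k); (11,13,g); (13,14,h); (15,13,k); added nodes (none); added edges (none); result: nodes: 1:b, 3:a, 6:c, 7:a, 9:b, 11:b, 14:b, 15:a, 19:a edges: (1,3,h); (1,7,k); (3,14,k); (6,11,h); (6,19,k); (7,1,g); (9,3,h); (11,3,g); (11,3,k); (11,7,h); (15,3,g); (15,14,g); (15,19,g); (19,11,h)
step 2: rule r1; match: 0->15, 1->14, 2->19, 3->3; deleted nodes 15, 19; deleted edges (3,14,k); (6,19,k); (15,3,g); (15,14,g); (15,19,g); (19,11,h); added nodes (none); added edges (none); result: nodes: 1:b, 3:a, 6:c, 7:a, 9:b, 11:b, 14:b edges: (1,3,h); (1,7,k); (6,11,h); (7,1,g); (9,3,h); (11,3,g); (11,3,k); (11,7,h)
final:
nodes: 1:b, 3:a, 6:c, 7:a, 9:b, 11:b, 14:b
edges: (1,3,h); (1,7,k); (6,11,h); (7,1,g); (9,3,h); (11,3,g); (11,3,k); (11,7,h)


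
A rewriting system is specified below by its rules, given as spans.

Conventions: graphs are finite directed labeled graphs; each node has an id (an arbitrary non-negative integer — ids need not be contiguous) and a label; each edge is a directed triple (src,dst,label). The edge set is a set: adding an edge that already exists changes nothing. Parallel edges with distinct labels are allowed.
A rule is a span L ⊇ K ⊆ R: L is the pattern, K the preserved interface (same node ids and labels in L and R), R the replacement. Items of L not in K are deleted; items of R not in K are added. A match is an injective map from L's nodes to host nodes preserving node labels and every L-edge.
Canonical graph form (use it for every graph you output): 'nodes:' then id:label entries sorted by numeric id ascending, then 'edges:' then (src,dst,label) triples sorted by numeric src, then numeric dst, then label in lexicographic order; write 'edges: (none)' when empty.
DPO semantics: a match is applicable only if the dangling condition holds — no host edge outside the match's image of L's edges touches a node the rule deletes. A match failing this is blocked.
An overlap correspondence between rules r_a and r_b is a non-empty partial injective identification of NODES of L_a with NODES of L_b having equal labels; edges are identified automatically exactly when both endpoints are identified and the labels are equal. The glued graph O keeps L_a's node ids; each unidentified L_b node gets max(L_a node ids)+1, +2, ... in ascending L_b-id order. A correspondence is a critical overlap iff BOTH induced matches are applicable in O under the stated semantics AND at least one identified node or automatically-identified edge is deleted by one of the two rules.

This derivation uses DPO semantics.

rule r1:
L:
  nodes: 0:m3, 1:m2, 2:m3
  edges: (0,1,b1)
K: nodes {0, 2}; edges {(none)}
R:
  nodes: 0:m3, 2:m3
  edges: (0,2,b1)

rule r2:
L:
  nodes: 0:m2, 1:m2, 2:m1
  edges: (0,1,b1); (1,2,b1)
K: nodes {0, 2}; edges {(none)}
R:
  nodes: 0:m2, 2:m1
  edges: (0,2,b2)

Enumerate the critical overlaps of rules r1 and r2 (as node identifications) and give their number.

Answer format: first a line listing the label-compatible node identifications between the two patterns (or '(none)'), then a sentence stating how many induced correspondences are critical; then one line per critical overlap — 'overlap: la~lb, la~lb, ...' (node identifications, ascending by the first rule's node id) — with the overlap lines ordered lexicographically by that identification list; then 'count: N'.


label-compatible node identifications between L(r1) and L(r2): 1~0, 1~1
0 of the induced correspondences are critical overlaps of r1 and r2.
count: 0


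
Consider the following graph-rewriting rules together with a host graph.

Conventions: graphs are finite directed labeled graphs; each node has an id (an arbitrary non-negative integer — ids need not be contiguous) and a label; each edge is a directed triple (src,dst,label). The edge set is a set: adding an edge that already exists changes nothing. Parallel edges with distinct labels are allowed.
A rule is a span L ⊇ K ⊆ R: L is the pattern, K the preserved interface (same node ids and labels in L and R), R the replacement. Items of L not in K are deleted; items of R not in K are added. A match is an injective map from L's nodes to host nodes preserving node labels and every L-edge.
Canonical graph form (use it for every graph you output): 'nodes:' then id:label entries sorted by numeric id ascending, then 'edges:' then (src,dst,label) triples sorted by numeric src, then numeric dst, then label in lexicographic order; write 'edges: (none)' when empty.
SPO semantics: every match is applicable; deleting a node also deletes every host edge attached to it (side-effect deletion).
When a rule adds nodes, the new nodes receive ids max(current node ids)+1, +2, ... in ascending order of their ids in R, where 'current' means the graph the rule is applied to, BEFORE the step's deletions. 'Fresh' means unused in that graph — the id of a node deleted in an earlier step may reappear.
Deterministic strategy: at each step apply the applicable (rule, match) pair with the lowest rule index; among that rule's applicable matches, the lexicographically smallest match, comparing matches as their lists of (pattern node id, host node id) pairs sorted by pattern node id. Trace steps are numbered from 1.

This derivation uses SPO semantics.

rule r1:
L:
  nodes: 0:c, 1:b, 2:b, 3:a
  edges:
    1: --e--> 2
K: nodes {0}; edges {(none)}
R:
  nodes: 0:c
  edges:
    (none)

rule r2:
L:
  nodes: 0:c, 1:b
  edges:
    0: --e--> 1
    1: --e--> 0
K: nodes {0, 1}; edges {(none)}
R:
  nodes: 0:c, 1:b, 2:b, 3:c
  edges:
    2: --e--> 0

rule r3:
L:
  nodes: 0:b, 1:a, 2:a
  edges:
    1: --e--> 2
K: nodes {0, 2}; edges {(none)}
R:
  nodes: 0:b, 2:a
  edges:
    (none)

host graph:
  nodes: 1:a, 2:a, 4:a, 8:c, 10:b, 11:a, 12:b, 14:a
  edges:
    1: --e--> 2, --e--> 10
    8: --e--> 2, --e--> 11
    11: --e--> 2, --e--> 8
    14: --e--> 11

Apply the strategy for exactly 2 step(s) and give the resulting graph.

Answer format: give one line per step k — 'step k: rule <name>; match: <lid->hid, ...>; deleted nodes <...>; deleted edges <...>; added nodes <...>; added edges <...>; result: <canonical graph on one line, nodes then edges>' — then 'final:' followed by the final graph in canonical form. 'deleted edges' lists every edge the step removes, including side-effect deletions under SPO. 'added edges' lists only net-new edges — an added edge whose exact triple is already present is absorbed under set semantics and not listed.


step 1: rule r3; match: 0->10, 1->1, 2->2; deleted nodes 1; deleted edges (1,2,e); (1,10,e); added nodes (none); added edges (none); result: nodes: 2:a, 4:a, 8:c, 10:b, 11:a, 12:b, 14:a edges: (8,2,e); (8,11,e); (11,2,e); (11,8,e); (14,11,e)
step 2: rule r3; match: 0->10, 1->11, 2->2; deleted nodes 11; deleted edges (8,11,e); (11,2,e); (11,8,e); (14,11,e); added nodes (none); added edges (none); result: nodes: 2:a, 4:a, 8:c, 10:b, 12:b, 14:a edges: (8,2,e)
final:
nodes: 2:a, 4:a, 8:c, 10:b, 12:b, 14:a
edges: (8,2,e)


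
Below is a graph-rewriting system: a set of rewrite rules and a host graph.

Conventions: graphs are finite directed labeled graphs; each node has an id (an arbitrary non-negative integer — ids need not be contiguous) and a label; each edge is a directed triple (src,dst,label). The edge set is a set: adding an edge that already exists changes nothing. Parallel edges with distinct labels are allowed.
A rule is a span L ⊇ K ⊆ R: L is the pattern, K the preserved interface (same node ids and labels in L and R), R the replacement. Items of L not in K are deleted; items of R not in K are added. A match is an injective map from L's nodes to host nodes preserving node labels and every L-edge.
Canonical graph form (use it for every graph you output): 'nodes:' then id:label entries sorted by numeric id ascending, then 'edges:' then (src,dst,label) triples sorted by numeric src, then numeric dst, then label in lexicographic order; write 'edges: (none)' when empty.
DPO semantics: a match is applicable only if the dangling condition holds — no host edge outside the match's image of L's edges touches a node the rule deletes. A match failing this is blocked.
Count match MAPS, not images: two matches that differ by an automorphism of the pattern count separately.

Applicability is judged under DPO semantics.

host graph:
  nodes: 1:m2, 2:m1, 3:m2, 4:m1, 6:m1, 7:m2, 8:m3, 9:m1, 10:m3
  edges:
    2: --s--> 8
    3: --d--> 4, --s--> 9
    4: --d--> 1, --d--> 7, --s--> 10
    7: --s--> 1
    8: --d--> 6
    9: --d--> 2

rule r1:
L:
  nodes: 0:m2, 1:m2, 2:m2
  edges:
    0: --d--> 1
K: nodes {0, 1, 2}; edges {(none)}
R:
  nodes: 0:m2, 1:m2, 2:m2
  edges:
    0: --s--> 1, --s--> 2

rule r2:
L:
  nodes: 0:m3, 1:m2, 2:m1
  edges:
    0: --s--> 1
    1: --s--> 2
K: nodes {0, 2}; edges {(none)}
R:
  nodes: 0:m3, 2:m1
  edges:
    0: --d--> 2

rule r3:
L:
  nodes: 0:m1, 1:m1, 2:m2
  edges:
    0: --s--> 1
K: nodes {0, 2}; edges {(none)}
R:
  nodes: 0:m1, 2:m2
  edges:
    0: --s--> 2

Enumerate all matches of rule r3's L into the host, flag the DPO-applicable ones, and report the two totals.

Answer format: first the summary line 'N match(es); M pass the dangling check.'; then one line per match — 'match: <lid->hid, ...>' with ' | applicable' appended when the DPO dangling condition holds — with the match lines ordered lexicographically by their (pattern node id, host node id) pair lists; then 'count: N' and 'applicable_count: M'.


0 match(es); 0 pass the dangling check.
count: 0
applicable_count: 0


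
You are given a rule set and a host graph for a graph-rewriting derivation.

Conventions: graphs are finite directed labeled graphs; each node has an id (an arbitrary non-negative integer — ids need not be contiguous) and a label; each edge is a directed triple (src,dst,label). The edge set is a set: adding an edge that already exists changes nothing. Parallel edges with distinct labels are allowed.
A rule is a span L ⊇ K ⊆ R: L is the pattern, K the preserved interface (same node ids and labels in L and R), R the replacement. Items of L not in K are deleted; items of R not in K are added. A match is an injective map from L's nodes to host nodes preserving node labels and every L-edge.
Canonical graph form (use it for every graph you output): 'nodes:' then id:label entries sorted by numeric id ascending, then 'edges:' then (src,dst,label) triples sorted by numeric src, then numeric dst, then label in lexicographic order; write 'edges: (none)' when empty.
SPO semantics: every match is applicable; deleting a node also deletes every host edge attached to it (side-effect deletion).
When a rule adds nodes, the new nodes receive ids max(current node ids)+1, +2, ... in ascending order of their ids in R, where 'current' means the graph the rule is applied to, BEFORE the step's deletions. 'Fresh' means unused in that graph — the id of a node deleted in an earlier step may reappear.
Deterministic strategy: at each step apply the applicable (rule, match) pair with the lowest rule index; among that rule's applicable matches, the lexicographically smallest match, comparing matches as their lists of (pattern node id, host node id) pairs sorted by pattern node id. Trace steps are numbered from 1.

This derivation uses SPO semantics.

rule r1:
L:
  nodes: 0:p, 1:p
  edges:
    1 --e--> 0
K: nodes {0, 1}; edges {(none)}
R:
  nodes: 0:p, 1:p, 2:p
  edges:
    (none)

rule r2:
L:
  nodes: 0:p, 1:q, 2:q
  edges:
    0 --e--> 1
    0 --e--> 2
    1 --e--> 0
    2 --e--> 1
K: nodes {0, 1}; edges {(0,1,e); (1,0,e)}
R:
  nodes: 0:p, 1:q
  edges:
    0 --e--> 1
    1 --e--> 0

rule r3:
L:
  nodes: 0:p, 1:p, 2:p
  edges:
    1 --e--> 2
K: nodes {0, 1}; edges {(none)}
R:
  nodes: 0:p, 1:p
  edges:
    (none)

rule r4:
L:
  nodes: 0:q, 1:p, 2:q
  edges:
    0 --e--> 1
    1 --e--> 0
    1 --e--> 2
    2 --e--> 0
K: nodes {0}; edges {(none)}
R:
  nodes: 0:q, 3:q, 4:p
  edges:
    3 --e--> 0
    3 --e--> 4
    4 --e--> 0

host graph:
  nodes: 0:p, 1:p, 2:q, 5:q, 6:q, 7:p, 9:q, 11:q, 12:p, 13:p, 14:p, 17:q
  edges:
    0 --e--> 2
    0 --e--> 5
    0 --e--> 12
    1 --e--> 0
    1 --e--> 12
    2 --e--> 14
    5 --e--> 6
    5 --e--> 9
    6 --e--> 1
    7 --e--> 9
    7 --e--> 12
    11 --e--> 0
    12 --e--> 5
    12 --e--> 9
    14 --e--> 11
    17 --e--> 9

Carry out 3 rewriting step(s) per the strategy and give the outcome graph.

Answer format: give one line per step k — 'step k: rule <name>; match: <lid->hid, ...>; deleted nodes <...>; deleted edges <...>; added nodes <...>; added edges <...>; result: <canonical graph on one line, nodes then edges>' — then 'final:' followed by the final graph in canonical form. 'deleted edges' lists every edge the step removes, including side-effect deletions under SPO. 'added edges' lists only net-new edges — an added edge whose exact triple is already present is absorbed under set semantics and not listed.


step 1: rule r1; match: 0->0, 1->1; deleted nodes (none); deleted edges (1,0,e); added nodes 18; added edges (none); result: nodes: 0:p, 1:p, 2:q, 5:q, 6:q, 7:p, 9:q, 11:q, 12:p, 13:p, 14:p, 17:q, 18:p edges: (0,2,e); (0,5,e); (0,12,e); (1,12,e); (2,14,e); (5,6,e); (5,9,e); (6,1,e); (7,9,e); (7,12,e); (11,0,e); (12,5,e); (12,9,e); (14,11,e); (17,9,e)
step 2: rule r1; match: 0->12, 1->0; deleted nodes (none); deleted edges (0,12,e); added nodes 19; added edges (none); result: nodes: 0:p, 1:p, 2:q, 5:q, 6:q, 7:p, 9:q, 11:q, 12:p, 13:p, 14:p, 17:q, 18:p, 19:p edges: (0,2,e); (0,5,e); (1,12,e); (2,14,e); (5,6,e); (5,9,e); (6,1,e); (7,9,e); (7,12,e); (11,0,e); (12,5,e); (12,9,e); (14,11,e); (17,9,e)
step 3: rule r1; match: 0->12, 1->1; deleted nodes (none); deleted edges (1,12,e); added nodes 20; added edges (none); result: nodes: 0:p, 1:p, 2:q, 5:q, 6:q, 7:p, 9:q, 11:q, 12:p, 13:p, 14:p, 17:q, 18:p, 19:p, 20:p edges: (0,2,e); (0,5,e); (2,14,e); (5,6,e); (5,9,e); (6,1,e); (7,9,e); (7,12,e); (11,0,e); (12,5,e); (12,9,e); (14,11,e); (17,9,e)
final:
nodes: 0:p, 1:p, 2:q, 5:q, 6:q, 7:p, 9:q, 11:q, 12:p, 13:p, 14:p, 17:q, 18:p, 19:p, 20:p
edges: (0,2,e); (0,5,e); (2,14,e); (5,6,e); (5,9,e); (6,1,e); (7,9,e); (7,12,e); (11,0,e); (12,5,e); (12,9,e); (14,11,e); (17,9,e)


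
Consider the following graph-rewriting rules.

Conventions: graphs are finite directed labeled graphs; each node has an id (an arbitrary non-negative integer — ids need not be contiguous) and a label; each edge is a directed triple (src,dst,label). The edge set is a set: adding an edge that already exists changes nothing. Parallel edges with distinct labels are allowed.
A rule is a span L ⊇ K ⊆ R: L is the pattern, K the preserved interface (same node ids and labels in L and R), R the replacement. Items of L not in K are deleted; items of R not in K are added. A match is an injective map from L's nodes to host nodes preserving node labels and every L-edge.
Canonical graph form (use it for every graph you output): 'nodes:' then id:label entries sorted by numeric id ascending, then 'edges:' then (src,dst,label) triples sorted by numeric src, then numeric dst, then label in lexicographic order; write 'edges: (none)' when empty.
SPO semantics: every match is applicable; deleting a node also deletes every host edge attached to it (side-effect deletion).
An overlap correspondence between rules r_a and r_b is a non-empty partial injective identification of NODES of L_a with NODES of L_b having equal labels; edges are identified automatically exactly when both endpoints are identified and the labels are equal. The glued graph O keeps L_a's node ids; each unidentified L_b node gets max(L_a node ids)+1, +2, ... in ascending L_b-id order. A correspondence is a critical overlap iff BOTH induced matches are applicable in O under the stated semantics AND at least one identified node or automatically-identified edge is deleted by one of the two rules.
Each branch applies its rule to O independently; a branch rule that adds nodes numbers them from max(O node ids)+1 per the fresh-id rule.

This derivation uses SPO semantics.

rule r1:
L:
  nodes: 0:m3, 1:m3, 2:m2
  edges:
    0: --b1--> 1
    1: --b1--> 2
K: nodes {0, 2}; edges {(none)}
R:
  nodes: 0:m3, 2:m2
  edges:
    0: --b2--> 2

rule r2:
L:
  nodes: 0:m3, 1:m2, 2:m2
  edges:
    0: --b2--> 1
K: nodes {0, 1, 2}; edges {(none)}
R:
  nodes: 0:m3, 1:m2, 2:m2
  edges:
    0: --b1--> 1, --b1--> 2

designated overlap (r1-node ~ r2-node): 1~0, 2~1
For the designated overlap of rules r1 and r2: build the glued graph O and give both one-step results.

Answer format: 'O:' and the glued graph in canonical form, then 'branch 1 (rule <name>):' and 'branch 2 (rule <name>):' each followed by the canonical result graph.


O:
nodes: 0:m3, 1:m3, 2:m2, 3:m2
edges: (0,1,b1); (1,2,b1); (1,2,b2)
branch 1 (rule r1):
nodes: 0:m3, 2:m2, 3:m2
edges: (0,2,b2)
branch 2 (rule r2):
nodes: 0:m3, 1:m3, 2:m2, 3:m2
edges: (0,1,b1); (1,2,b1); (1,3,b1)
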